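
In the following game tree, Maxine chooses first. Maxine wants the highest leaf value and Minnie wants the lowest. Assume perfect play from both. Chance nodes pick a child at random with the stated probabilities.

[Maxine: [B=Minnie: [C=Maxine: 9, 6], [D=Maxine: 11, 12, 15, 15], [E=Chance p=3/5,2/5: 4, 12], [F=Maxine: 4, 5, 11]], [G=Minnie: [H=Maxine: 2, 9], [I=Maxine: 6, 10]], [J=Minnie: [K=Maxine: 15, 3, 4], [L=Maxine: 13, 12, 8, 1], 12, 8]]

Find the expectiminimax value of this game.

9

C (Maxine): max(9, 6) = 9
D (Maxine): max(11, 12, 15, 15) = 15
E (Chance): 3/5·4 + 2/5·12 = 7.2
F (Maxine): max(4, 5, 11) = 11
B (Minnie): min(9, 15, 7.2, 11) = 7.2
H (Maxine): max(2, 9) = 9
I (Maxine): max(6, 10) = 10
G (Minnie): min(9, 10) = 9
K (Maxine): max(15, 3, 4) = 15
L (Maxine): max(13, 12, 8, 1) = 13
J (Minnie): min(15, 13, 12, 8) = 8
Root (Maxine): max(7.2, 9, 8) = 9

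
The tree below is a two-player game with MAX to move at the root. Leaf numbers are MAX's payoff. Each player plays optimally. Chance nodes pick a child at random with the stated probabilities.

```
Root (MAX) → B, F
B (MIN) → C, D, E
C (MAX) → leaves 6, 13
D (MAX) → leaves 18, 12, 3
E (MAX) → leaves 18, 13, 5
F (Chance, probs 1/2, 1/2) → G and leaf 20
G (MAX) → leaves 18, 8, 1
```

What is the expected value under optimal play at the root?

19

C (MAX): max(6, 13) = 13
D (MAX): max(18, 12, 3) = 18
E (MAX): max(18, 13, 5) = 18
B (MIN): min(13, 18, 18) = 13
G (MAX): max(18, 8, 1) = 18
F (Chance): 1/2·18 + 1/2·20 = 19
Root (MAX): max(13, 19) = 19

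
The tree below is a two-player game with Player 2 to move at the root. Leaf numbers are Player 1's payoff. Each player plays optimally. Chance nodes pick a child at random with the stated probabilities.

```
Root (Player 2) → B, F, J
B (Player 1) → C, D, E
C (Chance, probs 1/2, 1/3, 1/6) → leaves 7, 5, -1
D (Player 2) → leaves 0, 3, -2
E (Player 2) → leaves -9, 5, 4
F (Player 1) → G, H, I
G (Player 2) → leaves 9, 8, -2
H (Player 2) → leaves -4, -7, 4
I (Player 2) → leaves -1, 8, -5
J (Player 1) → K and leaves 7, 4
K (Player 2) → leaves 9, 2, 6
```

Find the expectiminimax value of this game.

-2

C (Chance): 1/2·7 + 1/3·5 + 1/6·-1 = 5
D (Player 2): min(0, 3, -2) = -2
E (Player 2): min(-9, 5, 4) = -9
B (Player 1): max(5, -2, -9) = 5
G (Player 2): min(9, 8, -2) = -2
H (Player 2): min(-4, -7, 4) = -7
I (Player 2): min(-1, 8, -5) = -5
F (Player 1): max(-2, -7, -5) = -2
K (Player 2): min(9, 2, 6) = 2
J (Player 1): max(2, 7, 4) = 7
Root (Player 2): min(5, -2, 7) = -2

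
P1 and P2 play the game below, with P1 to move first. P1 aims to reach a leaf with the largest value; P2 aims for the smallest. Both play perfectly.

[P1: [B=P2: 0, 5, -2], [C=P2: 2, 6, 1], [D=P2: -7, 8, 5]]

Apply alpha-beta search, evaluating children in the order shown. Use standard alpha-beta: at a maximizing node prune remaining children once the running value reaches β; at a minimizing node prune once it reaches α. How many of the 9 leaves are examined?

B [α=-∞,β=+∞]: v=-2
C [α=-2,β=+∞]: v=1
D [α=1,β=+∞]: v=-7 after child 1 ≤ α → α-cutoff, skip 2
Root [α=-∞,β=+∞]: v=1
Leaves evaluated: 7 of 9.

7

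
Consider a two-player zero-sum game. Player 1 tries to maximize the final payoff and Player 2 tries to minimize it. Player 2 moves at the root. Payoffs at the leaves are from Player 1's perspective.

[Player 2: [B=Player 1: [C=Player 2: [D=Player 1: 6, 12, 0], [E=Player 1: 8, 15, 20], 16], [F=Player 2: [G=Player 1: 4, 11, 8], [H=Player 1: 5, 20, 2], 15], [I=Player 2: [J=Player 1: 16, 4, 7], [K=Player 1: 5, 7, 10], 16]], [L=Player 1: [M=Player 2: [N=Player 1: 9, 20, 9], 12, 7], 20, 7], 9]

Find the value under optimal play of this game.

D (Player 1): max(6, 12, 0) = 12
E (Player 1): max(8, 15, 20) = 20
C (Player 2): min(12, 20, 16) = 12
G (Player 1): max(4, 11, 8) = 11
H (Player 1): max(5, 20, 2) = 20
F (Player 2): min(11, 20, 15) = 11
J (Player 1): max(16, 4, 7) = 16
K (Player 1): max(5, 7, 10) = 10
I (Player 2): min(16, 10, 16) = 10
B (Player 1): max(12, 11, 10) = 12
N (Player 1): max(9, 20, 9) = 20
M (Player 2): min(20, 12, 7) = 7
L (Player 1): max(7, 20, 7) = 20
Root (Player 2): min(12, 20, 9) = 9

9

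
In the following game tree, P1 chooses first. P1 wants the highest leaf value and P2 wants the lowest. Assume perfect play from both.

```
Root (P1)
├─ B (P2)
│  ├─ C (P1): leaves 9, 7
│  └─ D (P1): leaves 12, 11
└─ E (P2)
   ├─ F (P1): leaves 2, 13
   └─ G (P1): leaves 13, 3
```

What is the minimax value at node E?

F: max(2, 13) = 13
G: max(13, 3) = 13
E: min(13, 13) = 13

13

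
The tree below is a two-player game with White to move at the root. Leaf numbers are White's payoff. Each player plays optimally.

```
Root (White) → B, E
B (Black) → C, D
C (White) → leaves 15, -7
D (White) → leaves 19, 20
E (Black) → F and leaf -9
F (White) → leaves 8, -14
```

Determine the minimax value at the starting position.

15

C (White): max(15, -7) = 15
D (White): max(19, 20) = 20
B (Black): min(15, 20) = 15
F (White): max(8, -14) = 8
E (Black): min(8, -9) = -9
Root (White): max(15, -9) = 15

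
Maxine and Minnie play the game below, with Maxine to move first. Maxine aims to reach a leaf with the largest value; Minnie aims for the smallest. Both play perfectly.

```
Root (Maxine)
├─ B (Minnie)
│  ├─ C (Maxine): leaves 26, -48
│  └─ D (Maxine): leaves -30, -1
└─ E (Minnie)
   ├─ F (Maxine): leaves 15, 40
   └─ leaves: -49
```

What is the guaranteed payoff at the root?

-1

C (Maxine): max(26, -48) = 26
D (Maxine): max(-30, -1) = -1
B (Minnie): min(26, -1) = -1
F (Maxine): max(15, 40) = 40
E (Minnie): min(40, -49) = -49
Root (Maxine): max(-1, -49) = -1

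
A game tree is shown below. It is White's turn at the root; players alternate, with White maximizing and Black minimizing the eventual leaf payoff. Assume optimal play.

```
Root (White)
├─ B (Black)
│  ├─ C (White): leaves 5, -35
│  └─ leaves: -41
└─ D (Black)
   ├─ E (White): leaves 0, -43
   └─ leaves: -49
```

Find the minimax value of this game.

C (White): max(5, -35) = 5
B (Black): min(5, -41) = -41
E (White): max(0, -43) = 0
D (Black): min(0, -49) = -49
Root (White): max(-41, -49) = -41

-41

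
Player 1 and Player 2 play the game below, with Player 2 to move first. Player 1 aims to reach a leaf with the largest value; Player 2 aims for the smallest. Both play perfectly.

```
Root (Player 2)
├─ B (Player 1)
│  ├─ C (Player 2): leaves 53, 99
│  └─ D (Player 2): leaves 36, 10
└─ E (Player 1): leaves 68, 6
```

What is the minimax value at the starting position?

53

C (Player 2): min(53, 99) = 53
D (Player 2): min(36, 10) = 10
B (Player 1): max(53, 10) = 53
E (Player 1): max(68, 6) = 68
Root (Player 2): min(53, 68) = 53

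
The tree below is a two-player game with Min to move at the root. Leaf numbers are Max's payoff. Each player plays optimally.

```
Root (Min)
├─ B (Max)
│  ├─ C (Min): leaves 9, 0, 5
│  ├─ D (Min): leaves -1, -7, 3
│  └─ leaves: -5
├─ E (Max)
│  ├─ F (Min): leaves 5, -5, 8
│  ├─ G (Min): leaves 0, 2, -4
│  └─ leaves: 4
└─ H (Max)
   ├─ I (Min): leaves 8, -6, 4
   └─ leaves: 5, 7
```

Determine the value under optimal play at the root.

0

C (Min): min(9, 0, 5) = 0
D (Min): min(-1, -7, 3) = -7
B (Max): max(0, -7, -5) = 0
F (Min): min(5, -5, 8) = -5
G (Min): min(0, 2, -4) = -4
E (Max): max(-5, -4, 4) = 4
I (Min): min(8, -6, 4) = -6
H (Max): max(-6, 5, 7) = 7
Root (Min): min(0, 4, 7) = 0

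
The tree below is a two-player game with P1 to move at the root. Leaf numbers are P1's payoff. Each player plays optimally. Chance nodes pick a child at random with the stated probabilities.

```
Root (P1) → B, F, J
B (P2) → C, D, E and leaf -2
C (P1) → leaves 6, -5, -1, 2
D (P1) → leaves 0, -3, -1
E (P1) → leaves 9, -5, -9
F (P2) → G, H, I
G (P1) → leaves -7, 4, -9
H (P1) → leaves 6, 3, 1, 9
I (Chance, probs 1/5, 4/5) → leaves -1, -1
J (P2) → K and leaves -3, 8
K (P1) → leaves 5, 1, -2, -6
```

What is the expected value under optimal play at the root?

C (P1): max(6, -5, -1, 2) = 6
D (P1): max(0, -3, -1) = 0
E (P1): max(9, -5, -9) = 9
B (P2): min(6, 0, 9, -2) = -2
G (P1): max(-7, 4, -9) = 4
H (P1): max(6, 3, 1, 9) = 9
I (Chance): 1/5·-1 + 4/5·-1 = -1
F (P2): min(4, 9, -1) = -1
K (P1): max(5, 1, -2, -6) = 5
J (P2): min(5, -3, 8) = -3
Root (P1): max(-2, -1, -3) = -1

-1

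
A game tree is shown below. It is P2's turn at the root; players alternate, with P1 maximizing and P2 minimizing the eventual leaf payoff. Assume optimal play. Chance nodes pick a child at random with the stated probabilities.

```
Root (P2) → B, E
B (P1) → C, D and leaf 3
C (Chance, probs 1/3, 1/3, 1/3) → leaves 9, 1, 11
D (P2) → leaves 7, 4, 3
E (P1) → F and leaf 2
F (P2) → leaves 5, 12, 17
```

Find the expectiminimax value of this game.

5

C (Chance): 1/3·9 + 1/3·1 + 1/3·11 = 7
D (P2): min(7, 4, 3) = 3
B (P1): max(7, 3, 3) = 7
F (P2): min(5, 12, 17) = 5
E (P1): max(5, 2) = 5
Root (P2): min(7, 5) = 5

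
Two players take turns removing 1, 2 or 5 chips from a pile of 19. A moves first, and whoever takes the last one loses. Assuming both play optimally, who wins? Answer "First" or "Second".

Second

Compute winning (W) and losing (L) positions by backward induction:
i:   0  1  2  3  4  5  6  7  8  9 10 11 12 13 14 15 16 17 18 19
     W  L  W  W  L  W  W  L  W  W  L  W  W  L  W  W  L  W  W  L
Position 19 is L, so the second player wins.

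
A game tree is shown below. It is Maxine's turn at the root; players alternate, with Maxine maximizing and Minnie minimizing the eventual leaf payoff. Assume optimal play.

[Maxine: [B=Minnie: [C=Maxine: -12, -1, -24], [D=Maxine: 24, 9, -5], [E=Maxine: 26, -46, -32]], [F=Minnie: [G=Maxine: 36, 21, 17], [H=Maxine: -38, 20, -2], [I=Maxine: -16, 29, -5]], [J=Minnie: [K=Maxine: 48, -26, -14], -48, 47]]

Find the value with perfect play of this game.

C (Maxine): max(-12, -1, -24) = -1
D (Maxine): max(24, 9, -5) = 24
E (Maxine): max(26, -46, -32) = 26
B (Minnie): min(-1, 24, 26) = -1
G (Maxine): max(36, 21, 17) = 36
H (Maxine): max(-38, 20, -2) = 20
I (Maxine): max(-16, 29, -5) = 29
F (Minnie): min(36, 20, 29) = 20
K (Maxine): max(48, -26, -14) = 48
J (Minnie): min(48, -48, 47) = -48
Root (Maxine): max(-1, 20, -48) = 20

20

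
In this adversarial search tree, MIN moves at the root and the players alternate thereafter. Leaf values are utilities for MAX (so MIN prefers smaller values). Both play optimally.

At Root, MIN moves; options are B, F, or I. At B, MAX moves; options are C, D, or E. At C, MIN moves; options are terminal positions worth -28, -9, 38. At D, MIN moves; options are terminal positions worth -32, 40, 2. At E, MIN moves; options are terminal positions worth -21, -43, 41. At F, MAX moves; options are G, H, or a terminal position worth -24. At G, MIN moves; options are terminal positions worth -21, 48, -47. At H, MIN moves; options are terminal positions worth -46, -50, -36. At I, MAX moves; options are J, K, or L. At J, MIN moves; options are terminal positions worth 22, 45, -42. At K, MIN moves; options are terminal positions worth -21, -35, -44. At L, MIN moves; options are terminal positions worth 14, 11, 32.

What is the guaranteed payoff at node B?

-28

C: min(-28, -9, 38) = -28
D: min(-32, 40, 2) = -32
E: min(-21, -43, 41) = -43
B: max(-28, -32, -43) = -28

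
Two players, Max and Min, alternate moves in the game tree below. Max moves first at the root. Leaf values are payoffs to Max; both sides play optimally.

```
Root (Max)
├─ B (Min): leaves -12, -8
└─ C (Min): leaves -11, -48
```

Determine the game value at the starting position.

-12

B (Min): min(-12, -8) = -12
C (Min): min(-11, -48) = -48
Root (Max): max(-12, -48) = -12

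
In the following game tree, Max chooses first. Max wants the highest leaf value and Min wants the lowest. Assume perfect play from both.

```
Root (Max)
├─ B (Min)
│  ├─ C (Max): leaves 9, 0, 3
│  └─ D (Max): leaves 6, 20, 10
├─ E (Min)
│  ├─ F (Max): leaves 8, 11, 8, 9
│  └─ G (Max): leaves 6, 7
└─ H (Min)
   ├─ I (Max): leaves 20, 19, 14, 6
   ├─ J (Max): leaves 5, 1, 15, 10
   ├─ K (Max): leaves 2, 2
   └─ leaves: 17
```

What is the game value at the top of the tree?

C (Max): max(9, 0, 3) = 9
D (Max): max(6, 20, 10) = 20
B (Min): min(9, 20) = 9
F (Max): max(8, 11, 8, 9) = 11
G (Max): max(6, 7) = 7
E (Min): min(11, 7) = 7
I (Max): max(20, 19, 14, 6) = 20
J (Max): max(5, 1, 15, 10) = 15
K (Max): max(2, 2) = 2
H (Min): min(20, 15, 2, 17) = 2
Root (Max): max(9, 7, 2) = 9

9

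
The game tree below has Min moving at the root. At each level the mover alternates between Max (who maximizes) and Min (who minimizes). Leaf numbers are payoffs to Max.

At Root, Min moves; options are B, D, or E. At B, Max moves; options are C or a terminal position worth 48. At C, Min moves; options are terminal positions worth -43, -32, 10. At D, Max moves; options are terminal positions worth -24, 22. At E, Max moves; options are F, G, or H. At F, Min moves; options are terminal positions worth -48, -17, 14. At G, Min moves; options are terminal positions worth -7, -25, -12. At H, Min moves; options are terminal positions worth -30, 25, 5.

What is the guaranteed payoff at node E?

F: min(-48, -17, 14) = -48
G: min(-7, -25, -12) = -25
H: min(-30, 25, 5) = -30
E: max(-48, -25, -30) = -25

-25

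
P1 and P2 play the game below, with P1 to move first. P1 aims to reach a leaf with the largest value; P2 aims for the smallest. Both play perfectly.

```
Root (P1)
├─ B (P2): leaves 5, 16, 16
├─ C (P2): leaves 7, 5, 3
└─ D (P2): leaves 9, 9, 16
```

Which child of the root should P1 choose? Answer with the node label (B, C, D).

D

B (P2): min(5, 16, 16) = 5
C (P2): min(7, 5, 3) = 3
D (P2): min(9, 9, 16) = 9
Root (P1): max(5, 3, 9) = 9
P1 picks the child with the highest value: D (value 9).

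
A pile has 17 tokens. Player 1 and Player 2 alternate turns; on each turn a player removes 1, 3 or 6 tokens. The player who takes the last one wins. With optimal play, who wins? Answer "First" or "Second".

Mark each pile size as W (mover wins) or L (mover loses):
i:   0  1  2  3  4  5  6  7  8  9 10 11 12 13 14 15 16 17
     L  W  L  W  L  W  W  W  W  L  W  L  W  L  W  W  W  W
Position 17 is W, so the first player wins.

First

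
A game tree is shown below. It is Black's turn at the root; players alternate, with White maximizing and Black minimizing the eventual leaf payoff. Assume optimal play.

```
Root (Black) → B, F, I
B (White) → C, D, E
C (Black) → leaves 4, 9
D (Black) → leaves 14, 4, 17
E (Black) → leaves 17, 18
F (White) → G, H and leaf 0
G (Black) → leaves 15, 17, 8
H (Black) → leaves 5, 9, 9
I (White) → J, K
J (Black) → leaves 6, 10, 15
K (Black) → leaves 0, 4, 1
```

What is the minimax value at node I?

J: min(6, 10, 15) = 6
K: min(0, 4, 1) = 0
I: max(6, 0) = 6

6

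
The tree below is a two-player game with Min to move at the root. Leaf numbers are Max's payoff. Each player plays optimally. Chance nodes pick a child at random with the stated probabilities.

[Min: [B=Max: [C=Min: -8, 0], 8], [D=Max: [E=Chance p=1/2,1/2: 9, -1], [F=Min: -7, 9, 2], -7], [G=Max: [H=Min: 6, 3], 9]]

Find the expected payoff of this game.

C (Min): min(-8, 0) = -8
B (Max): max(-8, 8) = 8
E (Chance): 1/2·9 + 1/2·-1 = 4
F (Min): min(-7, 9, 2) = -7
D (Max): max(4, -7, -7) = 4
H (Min): min(6, 3) = 3
G (Max): max(3, 9) = 9
Root (Min): min(8, 4, 9) = 4

4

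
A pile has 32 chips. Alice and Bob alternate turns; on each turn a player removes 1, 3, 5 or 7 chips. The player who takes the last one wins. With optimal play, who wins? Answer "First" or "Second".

Second

i:   0  1  2  3  4  5  6  7  8  9 10 11 12 13 14 15 16 17 18 19 20 21 22 23 24 25 26 27 28 29 30 31 32
     L  W  L  W  L  W  L  W  L  W  L  W  L  W  L  W  L  W  L  W  L  W  L  W  L  W  L  W  L  W  L  W  L
Position 32 is L, so the second player wins.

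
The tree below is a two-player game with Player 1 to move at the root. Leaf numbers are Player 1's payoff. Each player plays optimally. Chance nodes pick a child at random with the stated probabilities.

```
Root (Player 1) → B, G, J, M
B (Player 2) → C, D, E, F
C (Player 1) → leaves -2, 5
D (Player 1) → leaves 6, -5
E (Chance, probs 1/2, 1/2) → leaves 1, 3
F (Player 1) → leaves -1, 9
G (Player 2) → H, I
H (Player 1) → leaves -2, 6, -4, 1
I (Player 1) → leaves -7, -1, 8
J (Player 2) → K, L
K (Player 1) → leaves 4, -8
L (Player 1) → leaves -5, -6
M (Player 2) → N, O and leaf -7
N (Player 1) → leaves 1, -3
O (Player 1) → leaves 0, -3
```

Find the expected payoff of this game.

6

C (Player 1): max(-2, 5) = 5
D (Player 1): max(6, -5) = 6
E (Chance): 1/2·1 + 1/2·3 = 2
F (Player 1): max(-1, 9) = 9
B (Player 2): min(5, 6, 2, 9) = 2
H (Player 1): max(-2, 6, -4, 1) = 6
I (Player 1): max(-7, -1, 8) = 8
G (Player 2): min(6, 8) = 6
K (Player 1): max(4, -8) = 4
L (Player 1): max(-5, -6) = -5
J (Player 2): min(4, -5) = -5
N (Player 1): max(1, -3) = 1
O (Player 1): max(0, -3) = 0
M (Player 2): min(1, 0, -7) = -7
Root (Player 1): max(2, 6, -5, -7) = 6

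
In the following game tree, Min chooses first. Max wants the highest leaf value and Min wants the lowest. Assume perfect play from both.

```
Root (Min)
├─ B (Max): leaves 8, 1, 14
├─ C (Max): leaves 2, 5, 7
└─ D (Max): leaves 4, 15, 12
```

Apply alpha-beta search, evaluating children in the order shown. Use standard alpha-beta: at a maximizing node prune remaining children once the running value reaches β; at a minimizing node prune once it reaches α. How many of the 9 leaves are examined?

B [α=-∞,β=+∞]: v=14
C [α=-∞,β=14]: v=7
D [α=-∞,β=7]: v=15 after child 2 ≥ β → β-cutoff, skip 1
Root [α=-∞,β=+∞]: v=7
Leaves evaluated: 8 of 9.

8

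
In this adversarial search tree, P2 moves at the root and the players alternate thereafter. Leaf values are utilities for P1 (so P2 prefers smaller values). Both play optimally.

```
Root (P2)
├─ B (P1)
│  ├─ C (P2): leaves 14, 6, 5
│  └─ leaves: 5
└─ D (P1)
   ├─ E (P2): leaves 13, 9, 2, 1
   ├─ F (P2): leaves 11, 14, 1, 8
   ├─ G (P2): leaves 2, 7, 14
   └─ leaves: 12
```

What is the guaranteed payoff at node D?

E: min(13, 9, 2, 1) = 1
F: min(11, 14, 1, 8) = 1
G: min(2, 7, 14) = 2
D: max(1, 1, 2, 12) = 12

12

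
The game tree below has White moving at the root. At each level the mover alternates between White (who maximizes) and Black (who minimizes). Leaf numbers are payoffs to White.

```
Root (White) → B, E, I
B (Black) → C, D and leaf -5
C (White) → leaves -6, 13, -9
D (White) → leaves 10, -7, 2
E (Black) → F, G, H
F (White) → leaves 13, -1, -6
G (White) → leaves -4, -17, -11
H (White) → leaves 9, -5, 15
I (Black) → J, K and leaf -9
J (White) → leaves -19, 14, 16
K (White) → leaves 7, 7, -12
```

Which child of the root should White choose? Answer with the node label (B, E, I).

C (White): max(-6, 13, -9) = 13
D (White): max(10, -7, 2) = 10
B (Black): min(13, 10, -5) = -5
F (White): max(13, -1, -6) = 13
G (White): max(-4, -17, -11) = -4
H (White): max(9, -5, 15) = 15
E (Black): min(13, -4, 15) = -4
J (White): max(-19, 14, 16) = 16
K (White): max(7, 7, -12) = 7
I (Black): min(16, 7, -9) = -9
Root (White): max(-5, -4, -9) = -4
White picks the child with the highest value: E (value -4).

E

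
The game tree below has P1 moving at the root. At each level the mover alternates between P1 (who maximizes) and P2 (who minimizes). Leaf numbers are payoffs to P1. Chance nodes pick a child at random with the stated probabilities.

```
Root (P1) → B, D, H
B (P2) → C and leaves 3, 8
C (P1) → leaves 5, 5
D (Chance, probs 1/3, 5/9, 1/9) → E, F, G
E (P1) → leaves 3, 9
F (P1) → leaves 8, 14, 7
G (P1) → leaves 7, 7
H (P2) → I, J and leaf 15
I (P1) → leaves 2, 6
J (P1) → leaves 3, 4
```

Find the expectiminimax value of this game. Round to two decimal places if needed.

C (P1): max(5, 5) = 5
B (P2): min(5, 3, 8) = 3
E (P1): max(3, 9) = 9
F (P1): max(8, 14, 7) = 14
G (P1): max(7, 7) = 7
D (Chance): 1/3·9 + 5/9·14 + 1/9·7 = 11.56
I (P1): max(2, 6) = 6
J (P1): max(3, 4) = 4
H (P2): min(6, 4, 15) = 4
Root (P1): max(3, 11.56, 4) = 11.56

11.56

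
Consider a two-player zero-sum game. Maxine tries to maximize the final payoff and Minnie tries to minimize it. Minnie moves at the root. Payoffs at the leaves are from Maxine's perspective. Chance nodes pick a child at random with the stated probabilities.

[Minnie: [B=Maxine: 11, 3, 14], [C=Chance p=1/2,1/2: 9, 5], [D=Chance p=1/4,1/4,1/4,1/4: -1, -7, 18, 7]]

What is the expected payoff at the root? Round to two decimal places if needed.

4.25

B (Maxine): max(11, 3, 14) = 14
C (Chance): 1/2·9 + 1/2·5 = 7
D (Chance): 1/4·-1 + 1/4·-7 + 1/4·18 + 1/4·7 = 4.25
Root (Minnie): min(14, 7, 4.25) = 4.25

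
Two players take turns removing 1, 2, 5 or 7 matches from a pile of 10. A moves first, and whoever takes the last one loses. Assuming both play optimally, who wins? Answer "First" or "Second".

Second

Mark each pile size as W (mover wins) or L (mover loses):
i:   0  1  2  3  4  5  6  7  8  9 10
     W  L  W  W  L  W  W  L  W  W  L
Position 10 is L, so the second player wins.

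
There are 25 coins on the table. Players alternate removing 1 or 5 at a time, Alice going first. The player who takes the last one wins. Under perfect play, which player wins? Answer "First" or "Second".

Mark each pile size as W (mover wins) or L (mover loses):
i:   0  1  2  3  4  5  6  7  8  9 10 11 12 13 14 15 16 17 18 19 20 21 22 23 24 25
     L  W  L  W  L  W  L  W  L  W  L  W  L  W  L  W  L  W  L  W  L  W  L  W  L  W
Position 25 is W, so the first player wins.

First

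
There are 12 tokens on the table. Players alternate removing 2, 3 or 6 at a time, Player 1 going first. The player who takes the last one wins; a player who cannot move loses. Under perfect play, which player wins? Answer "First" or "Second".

W/L table (W = player to move can force a win):
i:   0  1  2  3  4  5  6  7  8  9 10 11 12
     L  L  W  W  W  L  W  W  W  L  L  W  W
Position 12 is W, so the first player wins.

First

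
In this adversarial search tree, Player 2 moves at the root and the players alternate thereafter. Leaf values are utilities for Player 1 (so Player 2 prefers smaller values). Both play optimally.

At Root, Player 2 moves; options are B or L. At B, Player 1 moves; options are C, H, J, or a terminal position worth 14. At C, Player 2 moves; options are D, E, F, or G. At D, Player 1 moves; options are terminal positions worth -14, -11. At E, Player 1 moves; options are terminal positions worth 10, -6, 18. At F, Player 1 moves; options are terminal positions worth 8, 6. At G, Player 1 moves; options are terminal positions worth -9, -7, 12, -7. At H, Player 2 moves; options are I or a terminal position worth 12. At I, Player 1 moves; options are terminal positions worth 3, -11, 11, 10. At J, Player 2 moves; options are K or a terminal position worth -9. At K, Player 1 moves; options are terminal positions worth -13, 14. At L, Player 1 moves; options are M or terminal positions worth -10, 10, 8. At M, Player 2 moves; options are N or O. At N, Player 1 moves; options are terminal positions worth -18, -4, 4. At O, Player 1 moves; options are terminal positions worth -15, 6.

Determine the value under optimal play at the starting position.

D (Player 1): max(-14, -11) = -11
E (Player 1): max(10, -6, 18) = 18
F (Player 1): max(8, 6) = 8
G (Player 1): max(-9, -7, 12, -7) = 12
C (Player 2): min(-11, 18, 8, 12) = -11
I (Player 1): max(3, -11, 11, 10) = 11
H (Player 2): min(11, 12) = 11
K (Player 1): max(-13, 14) = 14
J (Player 2): min(14, -9) = -9
B (Player 1): max(-11, 11, -9, 14) = 14
N (Player 1): max(-18, -4, 4) = 4
O (Player 1): max(-15, 6) = 6
M (Player 2): min(4, 6) = 4
L (Player 1): max(4, -10, 10, 8) = 10
Root (Player 2): min(14, 10) = 10

10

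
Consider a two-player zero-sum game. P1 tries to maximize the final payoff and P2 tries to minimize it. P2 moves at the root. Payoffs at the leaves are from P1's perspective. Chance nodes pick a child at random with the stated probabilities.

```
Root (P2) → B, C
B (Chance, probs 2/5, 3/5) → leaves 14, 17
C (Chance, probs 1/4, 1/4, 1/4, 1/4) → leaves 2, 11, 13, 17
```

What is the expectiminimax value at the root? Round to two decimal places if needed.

10.75

B (Chance): 2/5·14 + 3/5·17 = 15.8
C (Chance): 1/4·2 + 1/4·11 + 1/4·13 + 1/4·17 = 10.75
Root (P2): min(15.8, 10.75) = 10.75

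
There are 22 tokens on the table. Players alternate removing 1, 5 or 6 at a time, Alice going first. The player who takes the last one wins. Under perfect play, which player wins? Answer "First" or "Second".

i:   0  1  2  3  4  5  6  7  8  9 10 11 12 13 14 15 16 17 18 19 20 21 22
     L  W  L  W  L  W  W  W  W  W  W  L  W  L  W  L  W  W  W  W  W  W  L
Position 22 is L, so the second player wins.

Second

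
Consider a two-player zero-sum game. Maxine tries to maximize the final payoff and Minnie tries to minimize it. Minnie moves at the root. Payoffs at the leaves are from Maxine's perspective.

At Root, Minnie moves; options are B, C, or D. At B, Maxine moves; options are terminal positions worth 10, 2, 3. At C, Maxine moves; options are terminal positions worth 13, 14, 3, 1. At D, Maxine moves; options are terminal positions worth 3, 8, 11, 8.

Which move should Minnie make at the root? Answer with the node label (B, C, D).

B

B (Maxine): max(10, 2, 3) = 10
C (Maxine): max(13, 14, 3, 1) = 14
D (Maxine): max(3, 8, 11, 8) = 11
Root (Minnie): min(10, 14, 11) = 10
Minnie picks the child with the lowest value: B (value 10).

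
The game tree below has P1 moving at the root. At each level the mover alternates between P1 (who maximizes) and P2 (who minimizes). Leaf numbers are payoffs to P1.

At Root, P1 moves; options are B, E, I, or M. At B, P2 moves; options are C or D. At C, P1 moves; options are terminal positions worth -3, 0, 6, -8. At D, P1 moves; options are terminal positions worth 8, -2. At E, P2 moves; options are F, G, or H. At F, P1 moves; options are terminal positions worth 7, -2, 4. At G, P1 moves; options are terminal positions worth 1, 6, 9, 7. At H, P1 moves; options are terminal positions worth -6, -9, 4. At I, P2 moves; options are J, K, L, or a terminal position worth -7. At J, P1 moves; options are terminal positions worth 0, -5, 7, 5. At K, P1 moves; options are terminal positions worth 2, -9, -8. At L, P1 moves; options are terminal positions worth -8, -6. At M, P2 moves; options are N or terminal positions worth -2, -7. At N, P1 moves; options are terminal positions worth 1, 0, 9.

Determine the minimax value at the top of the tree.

C (P1): max(-3, 0, 6, -8) = 6
D (P1): max(8, -2) = 8
B (P2): min(6, 8) = 6
F (P1): max(7, -2, 4) = 7
G (P1): max(1, 6, 9, 7) = 9
H (P1): max(-6, -9, 4) = 4
E (P2): min(7, 9, 4) = 4
J (P1): max(0, -5, 7, 5) = 7
K (P1): max(2, -9, -8) = 2
L (P1): max(-8, -6) = -6
I (P2): min(7, 2, -6, -7) = -7
N (P1): max(1, 0, 9) = 9
M (P2): min(9, -2, -7) = -7
Root (P1): max(6, 4, -7, -7) = 6

6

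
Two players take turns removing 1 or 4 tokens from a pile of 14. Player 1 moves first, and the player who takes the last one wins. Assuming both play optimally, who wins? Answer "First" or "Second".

Positions where the player to move wins (W) vs loses (L):
i:   0  1  2  3  4  5  6  7  8  9 10 11 12 13 14
     L  W  L  W  W  L  W  L  W  W  L  W  L  W  W
Position 14 is W, so the first player wins.

First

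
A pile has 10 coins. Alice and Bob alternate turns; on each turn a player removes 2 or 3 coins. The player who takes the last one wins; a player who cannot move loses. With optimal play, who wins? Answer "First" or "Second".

i:   0  1  2  3  4  5  6  7  8  9 10
     L  L  W  W  W  L  L  W  W  W  L
Position 10 is L, so the second player wins.

Second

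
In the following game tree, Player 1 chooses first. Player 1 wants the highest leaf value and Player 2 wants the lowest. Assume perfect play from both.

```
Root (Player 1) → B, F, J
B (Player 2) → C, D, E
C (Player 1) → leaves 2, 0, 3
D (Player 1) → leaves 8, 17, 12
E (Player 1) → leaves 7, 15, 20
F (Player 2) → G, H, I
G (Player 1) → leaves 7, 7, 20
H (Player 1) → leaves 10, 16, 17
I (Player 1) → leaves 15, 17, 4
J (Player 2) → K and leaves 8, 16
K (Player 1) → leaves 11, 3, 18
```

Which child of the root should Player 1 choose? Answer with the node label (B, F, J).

F

C (Player 1): max(2, 0, 3) = 3
D (Player 1): max(8, 17, 12) = 17
E (Player 1): max(7, 15, 20) = 20
B (Player 2): min(3, 17, 20) = 3
G (Player 1): max(7, 7, 20) = 20
H (Player 1): max(10, 16, 17) = 17
I (Player 1): max(15, 17, 4) = 17
F (Player 2): min(20, 17, 17) = 17
K (Player 1): max(11, 3, 18) = 18
J (Player 2): min(18, 8, 16) = 8
Root (Player 1): max(3, 17, 8) = 17
Player 1 picks the child with the highest value: F (value 17).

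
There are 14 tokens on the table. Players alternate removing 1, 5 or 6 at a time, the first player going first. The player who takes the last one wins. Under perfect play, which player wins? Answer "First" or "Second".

First

W/L table (W = player to move can force a win):
i:   0  1  2  3  4  5  6  7  8  9 10 11 12 13 14
     L  W  L  W  L  W  W  W  W  W  W  L  W  L  W
Position 14 is W, so the first player wins.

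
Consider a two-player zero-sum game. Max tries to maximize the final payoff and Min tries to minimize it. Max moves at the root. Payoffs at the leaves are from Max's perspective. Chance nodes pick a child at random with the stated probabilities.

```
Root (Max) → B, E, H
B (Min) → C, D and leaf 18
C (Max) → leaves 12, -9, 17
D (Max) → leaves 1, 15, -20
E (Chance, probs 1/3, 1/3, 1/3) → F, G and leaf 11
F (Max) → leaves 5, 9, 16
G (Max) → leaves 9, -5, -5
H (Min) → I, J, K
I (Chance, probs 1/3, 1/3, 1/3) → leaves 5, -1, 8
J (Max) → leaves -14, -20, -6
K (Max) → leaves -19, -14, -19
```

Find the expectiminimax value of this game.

C (Max): max(12, -9, 17) = 17
D (Max): max(1, 15, -20) = 15
B (Min): min(17, 15, 18) = 15
F (Max): max(5, 9, 16) = 16
G (Max): max(9, -5, -5) = 9
E (Chance): 1/3·16 + 1/3·9 + 1/3·11 = 12
I (Chance): 1/3·5 + 1/3·-1 + 1/3·8 = 4
J (Max): max(-14, -20, -6) = -6
K (Max): max(-19, -14, -19) = -14
H (Min): min(4, -6, -14) = -14
Root (Max): max(15, 12, -14) = 15

15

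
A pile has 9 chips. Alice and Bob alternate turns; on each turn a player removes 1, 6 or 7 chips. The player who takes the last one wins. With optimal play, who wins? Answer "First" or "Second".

W/L table (W = player to move can force a win):
i:   0  1  2  3  4  5  6  7  8  9
     L  W  L  W  L  W  W  W  W  W
Position 9 is W, so the first player wins.

First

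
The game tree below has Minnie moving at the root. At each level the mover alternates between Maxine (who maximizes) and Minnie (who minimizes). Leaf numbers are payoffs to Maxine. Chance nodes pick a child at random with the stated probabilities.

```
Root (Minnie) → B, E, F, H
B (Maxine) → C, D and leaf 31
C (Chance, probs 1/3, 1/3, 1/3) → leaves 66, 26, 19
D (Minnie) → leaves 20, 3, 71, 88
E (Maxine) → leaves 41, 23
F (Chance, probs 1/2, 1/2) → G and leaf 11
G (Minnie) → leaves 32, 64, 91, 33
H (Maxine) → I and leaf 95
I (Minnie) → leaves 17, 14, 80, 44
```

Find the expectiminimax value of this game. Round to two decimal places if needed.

C (Chance): 1/3·66 + 1/3·26 + 1/3·19 = 37
D (Minnie): min(20, 3, 71, 88) = 3
B (Maxine): max(37, 3, 31) = 37
E (Maxine): max(41, 23) = 41
G (Minnie): min(32, 64, 91, 33) = 32
F (Chance): 1/2·32 + 1/2·11 = 21.5
I (Minnie): min(17, 14, 80, 44) = 14
H (Maxine): max(14, 95) = 95
Root (Minnie): min(37, 41, 21.5, 95) = 21.5

21.5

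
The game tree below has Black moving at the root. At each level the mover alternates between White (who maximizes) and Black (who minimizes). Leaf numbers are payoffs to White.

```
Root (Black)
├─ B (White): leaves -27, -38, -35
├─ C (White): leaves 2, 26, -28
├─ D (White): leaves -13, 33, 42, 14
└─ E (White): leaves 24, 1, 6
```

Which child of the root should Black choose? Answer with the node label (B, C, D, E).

B

B (White): max(-27, -38, -35) = -27
C (White): max(2, 26, -28) = 26
D (White): max(-13, 33, 42, 14) = 42
E (White): max(24, 1, 6) = 24
Root (Black): min(-27, 26, 42, 24) = -27
Black picks the child with the lowest value: B (value -27).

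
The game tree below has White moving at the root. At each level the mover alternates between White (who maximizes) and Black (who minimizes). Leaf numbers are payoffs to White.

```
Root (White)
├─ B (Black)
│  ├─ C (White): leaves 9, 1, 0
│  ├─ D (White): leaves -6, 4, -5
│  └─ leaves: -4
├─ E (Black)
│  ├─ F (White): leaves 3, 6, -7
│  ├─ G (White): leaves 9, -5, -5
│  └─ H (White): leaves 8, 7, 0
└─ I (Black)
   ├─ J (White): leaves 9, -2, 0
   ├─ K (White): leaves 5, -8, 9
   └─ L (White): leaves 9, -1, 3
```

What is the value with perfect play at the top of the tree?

C (White): max(9, 1, 0) = 9
D (White): max(-6, 4, -5) = 4
B (Black): min(9, 4, -4) = -4
F (White): max(3, 6, -7) = 6
G (White): max(9, -5, -5) = 9
H (White): max(8, 7, 0) = 8
E (Black): min(6, 9, 8) = 6
J (White): max(9, -2, 0) = 9
K (White): max(5, -8, 9) = 9
L (White): max(9, -1, 3) = 9
I (Black): min(9, 9, 9) = 9
Root (White): max(-4, 6, 9) = 9

9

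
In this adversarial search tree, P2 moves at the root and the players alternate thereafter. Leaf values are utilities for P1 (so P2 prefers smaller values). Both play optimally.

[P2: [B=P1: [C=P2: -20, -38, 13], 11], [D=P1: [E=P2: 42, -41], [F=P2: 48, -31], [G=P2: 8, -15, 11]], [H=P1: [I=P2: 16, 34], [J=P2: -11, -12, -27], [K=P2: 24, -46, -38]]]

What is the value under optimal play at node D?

E: min(42, -41) = -41
F: min(48, -31) = -31
G: min(8, -15, 11) = -15
D: max(-41, -31, -15) = -15

-15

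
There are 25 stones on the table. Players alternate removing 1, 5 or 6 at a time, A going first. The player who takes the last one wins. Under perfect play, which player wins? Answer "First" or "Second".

First

Positions where the player to move wins (W) vs loses (L):
i:   0  1  2  3  4  5  6  7  8  9 10 11 12 13 14 15 16 17 18 19 20 21 22 23 24 25
     L  W  L  W  L  W  W  W  W  W  W  L  W  L  W  L  W  W  W  W  W  W  L  W  L  W
Position 25 is W, so the first player wins.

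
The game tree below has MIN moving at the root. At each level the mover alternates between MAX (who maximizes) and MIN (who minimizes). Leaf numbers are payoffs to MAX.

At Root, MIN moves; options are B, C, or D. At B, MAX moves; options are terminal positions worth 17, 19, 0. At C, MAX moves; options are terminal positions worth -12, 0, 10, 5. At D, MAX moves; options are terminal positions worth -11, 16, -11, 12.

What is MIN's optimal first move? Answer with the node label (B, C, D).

B (MAX): max(17, 19, 0) = 19
C (MAX): max(-12, 0, 10, 5) = 10
D (MAX): max(-11, 16, -11, 12) = 16
Root (MIN): min(19, 10, 16) = 10
MIN picks the child with the lowest value: C (value 10).

C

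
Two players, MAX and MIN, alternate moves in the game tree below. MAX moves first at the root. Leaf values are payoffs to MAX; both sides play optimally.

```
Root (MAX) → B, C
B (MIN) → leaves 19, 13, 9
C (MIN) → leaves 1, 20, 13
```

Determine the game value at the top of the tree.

B (MIN): min(19, 13, 9) = 9
C (MIN): min(1, 20, 13) = 1
Root (MAX): max(9, 1) = 9

9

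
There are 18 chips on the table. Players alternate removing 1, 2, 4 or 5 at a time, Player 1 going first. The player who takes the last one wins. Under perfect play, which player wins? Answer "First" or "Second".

i:   0  1  2  3  4  5  6  7  8  9 10 11 12 13 14 15 16 17 18
     L  W  W  L  W  W  L  W  W  L  W  W  L  W  W  L  W  W  L
Position 18 is L, so the second player wins.

Second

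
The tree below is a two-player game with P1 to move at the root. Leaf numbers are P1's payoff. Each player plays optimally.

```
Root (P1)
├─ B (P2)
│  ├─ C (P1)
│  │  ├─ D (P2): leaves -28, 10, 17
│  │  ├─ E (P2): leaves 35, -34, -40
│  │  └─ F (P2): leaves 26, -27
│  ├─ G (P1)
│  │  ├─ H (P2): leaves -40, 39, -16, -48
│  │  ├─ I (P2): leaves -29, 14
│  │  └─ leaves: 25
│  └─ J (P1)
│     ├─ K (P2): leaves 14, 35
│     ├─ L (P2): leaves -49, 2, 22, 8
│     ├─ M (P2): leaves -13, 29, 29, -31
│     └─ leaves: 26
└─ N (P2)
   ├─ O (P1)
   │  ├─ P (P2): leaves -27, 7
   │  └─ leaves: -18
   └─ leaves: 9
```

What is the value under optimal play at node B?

-27

D: min(-28, 10, 17) = -28
E: min(35, -34, -40) = -40
F: min(26, -27) = -27
C: max(-28, -40, -27) = -27
H: min(-40, 39, -16, -48) = -48
I: min(-29, 14) = -29
G: max(-48, -29, 25) = 25
K: min(14, 35) = 14
L: min(-49, 2, 22, 8) = -49
M: min(-13, 29, 29, -31) = -31
J: max(14, -49, -31, 26) = 26
B: min(-27, 25, 26) = -27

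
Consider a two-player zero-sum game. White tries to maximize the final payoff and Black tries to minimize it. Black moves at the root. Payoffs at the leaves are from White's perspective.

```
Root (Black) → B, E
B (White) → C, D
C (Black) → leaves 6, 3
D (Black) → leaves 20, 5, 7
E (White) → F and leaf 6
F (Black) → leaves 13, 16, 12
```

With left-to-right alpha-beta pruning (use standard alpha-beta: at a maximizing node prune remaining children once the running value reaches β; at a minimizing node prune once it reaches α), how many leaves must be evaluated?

8

C [α=-∞,β=+∞]: v=3
D [α=3,β=+∞]: v=5
B [α=-∞,β=+∞]: v=5
F [α=-∞,β=5]: v=12
E [α=-∞,β=5]: v=12 after child 1 ≥ β → β-cutoff, skip 1
Root [α=-∞,β=+∞]: v=5
Leaves evaluated: 8 of 9.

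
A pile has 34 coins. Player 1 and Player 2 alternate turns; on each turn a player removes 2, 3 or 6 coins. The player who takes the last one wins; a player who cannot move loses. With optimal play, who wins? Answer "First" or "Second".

W/L table (W = player to move can force a win):
i:   0  1  2  3  4  5  6  7  8  9 10 11 12 13 14 15 16 17 18 19 20 21 22 23 24 25 26 27 28 29 30 31 32 33 34
     L  L  W  W  W  L  W  W  W  L  L  W  W  W  L  W  W  W  L  L  W  W  W  L  W  W  W  L  L  W  W  W  L  W  W
Position 34 is W, so the first player wins.

First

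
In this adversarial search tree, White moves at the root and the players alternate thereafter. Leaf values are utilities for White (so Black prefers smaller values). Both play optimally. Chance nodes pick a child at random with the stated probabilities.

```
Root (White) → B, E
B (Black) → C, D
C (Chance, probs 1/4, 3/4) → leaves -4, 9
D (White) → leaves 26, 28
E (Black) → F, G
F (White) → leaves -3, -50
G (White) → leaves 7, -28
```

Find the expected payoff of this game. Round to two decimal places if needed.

C (Chance): 1/4·-4 + 3/4·9 = 5.75
D (White): max(26, 28) = 28
B (Black): min(5.75, 28) = 5.75
F (White): max(-3, -50) = -3
G (White): max(7, -28) = 7
E (Black): min(-3, 7) = -3
Root (White): max(5.75, -3) = 5.75

5.75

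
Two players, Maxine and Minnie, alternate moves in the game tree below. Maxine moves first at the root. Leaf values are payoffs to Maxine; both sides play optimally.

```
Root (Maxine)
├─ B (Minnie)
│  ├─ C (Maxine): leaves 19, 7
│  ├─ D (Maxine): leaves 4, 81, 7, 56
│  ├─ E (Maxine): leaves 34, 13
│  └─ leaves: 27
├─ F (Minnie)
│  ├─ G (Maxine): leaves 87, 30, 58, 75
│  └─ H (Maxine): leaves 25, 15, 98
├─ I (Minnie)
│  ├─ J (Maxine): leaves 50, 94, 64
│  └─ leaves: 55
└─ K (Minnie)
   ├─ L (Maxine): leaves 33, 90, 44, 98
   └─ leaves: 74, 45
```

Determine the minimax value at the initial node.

87

C (Maxine): max(19, 7) = 19
D (Maxine): max(4, 81, 7, 56) = 81
E (Maxine): max(34, 13) = 34
B (Minnie): min(19, 81, 34, 27) = 19
G (Maxine): max(87, 30, 58, 75) = 87
H (Maxine): max(25, 15, 98) = 98
F (Minnie): min(87, 98) = 87
J (Maxine): max(50, 94, 64) = 94
I (Minnie): min(94, 55) = 55
L (Maxine): max(33, 90, 44, 98) = 98
K (Minnie): min(98, 74, 45) = 45
Root (Maxine): max(19, 87, 55, 45) = 87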